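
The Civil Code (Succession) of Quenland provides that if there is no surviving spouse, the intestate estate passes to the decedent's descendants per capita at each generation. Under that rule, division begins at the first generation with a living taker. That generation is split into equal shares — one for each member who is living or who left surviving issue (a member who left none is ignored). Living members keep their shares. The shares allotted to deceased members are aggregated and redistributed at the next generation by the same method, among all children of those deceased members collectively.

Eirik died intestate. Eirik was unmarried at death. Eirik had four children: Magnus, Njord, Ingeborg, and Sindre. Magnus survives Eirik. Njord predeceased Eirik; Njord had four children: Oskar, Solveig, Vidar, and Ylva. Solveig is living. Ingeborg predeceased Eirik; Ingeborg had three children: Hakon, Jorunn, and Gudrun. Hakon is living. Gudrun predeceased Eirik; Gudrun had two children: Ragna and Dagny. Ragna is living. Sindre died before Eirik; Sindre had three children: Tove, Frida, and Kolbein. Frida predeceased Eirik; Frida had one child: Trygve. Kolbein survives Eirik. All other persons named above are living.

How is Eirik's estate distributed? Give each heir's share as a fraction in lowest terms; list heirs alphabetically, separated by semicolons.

Dagny 1/20; Hakon 3/40; Jorunn 3/40; Kolbein 3/40; Magnus 1/4; Oskar 3/40; Ragna 1/20; Solveig 3/40; Tove 3/40; Trygve 1/20; Vidar 3/40; Ylva 3/40

There is no surviving spouse, so the entire estate passes to Eirik's descendants per capita at each generation.
At generation 1 (Magnus, Njord, Ingeborg, Sindre) there are 4 shares of (1)/4 = 1/4 each.
Living: Magnus — each takes 1/4.
Deceased: Njord, Ingeborg, and Sindre. Their combined 3/4 is pooled and carried to generation 2.
At generation 2 (Oskar, Solveig, Vidar, Ylva, Hakon, Jorunn, Gudrun, Tove, Frida, Kolbein) there are 10 shares of (3/4)/10 = 3/40 each.
Living: Oskar, Solveig, Vidar, Ylva, Hakon, Jorunn, Tove, and Kolbein — each takes 3/40.
Deceased: Gudrun and Frida. Their combined 3/20 is pooled and carried to generation 3.
At generation 3 (Ragna, Dagny, Trygve) there are 3 shares of (3/20)/3 = 1/20 each.
Living: Ragna, Dagny, and Trygve — each takes 1/20.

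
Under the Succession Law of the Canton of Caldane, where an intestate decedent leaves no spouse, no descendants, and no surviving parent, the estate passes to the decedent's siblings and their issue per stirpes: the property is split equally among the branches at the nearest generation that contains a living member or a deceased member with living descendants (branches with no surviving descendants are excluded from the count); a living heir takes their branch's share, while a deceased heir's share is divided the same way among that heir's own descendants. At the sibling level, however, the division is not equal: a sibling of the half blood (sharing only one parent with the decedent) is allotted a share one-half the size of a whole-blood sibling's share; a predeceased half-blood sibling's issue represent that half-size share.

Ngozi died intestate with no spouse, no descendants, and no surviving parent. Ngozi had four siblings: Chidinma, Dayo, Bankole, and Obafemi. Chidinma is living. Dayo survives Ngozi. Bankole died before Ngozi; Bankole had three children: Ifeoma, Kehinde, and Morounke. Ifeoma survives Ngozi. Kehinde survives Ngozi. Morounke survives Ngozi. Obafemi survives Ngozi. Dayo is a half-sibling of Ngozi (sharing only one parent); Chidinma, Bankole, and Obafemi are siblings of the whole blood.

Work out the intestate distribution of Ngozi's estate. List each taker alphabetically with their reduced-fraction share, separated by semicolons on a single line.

Chidinma 2/7; Dayo 1/7; Ifeoma 2/21; Kehinde 2/21; Morounke 2/21; Obafemi 2/7

No spouse, descendants, or parent survives, so the estate passes to Ngozi's siblings per stirpes.
Half-blood siblings count for one-half the weight of whole-blood siblings at the initial division.
Dividing 1 in proportion to weights (total weight 7/2): Chidinma (weight 1) → 2/7; Dayo (weight 1/2) → 1/7; Bankole (weight 1) → 2/7; Obafemi (weight 1) → 2/7.
Chidinma is living and takes 2/7.
Dayo is living and takes 1/7.
Bankole predeceased; the 2/7 allotted to Bankole's branch passes to Bankole's issue by representation.
The 2/7 is divided into 3 equal shares of 2/21 among Ifeoma, Kehinde, Morounke.
Ifeoma is living and takes 2/21.
Kehinde is living and takes 2/21.
Morounke is living and takes 2/21.
Obafemi is living and takes 2/7.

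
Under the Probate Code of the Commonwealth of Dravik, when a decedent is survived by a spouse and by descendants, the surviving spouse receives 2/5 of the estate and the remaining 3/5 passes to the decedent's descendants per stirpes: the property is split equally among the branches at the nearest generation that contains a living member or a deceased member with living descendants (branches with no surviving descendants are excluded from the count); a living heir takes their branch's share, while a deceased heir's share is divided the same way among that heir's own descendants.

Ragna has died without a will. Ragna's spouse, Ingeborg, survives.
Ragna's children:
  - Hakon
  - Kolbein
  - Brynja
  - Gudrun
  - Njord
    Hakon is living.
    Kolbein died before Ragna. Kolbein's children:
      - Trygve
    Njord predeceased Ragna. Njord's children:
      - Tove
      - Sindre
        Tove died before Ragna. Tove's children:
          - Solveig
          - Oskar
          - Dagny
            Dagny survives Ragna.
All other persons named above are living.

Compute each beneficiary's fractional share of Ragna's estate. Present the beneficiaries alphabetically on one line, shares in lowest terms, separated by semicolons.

Brynja 3/25; Dagny 1/50; Gudrun 3/25; Hakon 3/25; Ingeborg 2/5; Oskar 1/50; Sindre 3/50; Solveig 1/50; Trygve 3/25

Ingeborg, as surviving spouse, takes 2/5.
The remaining 3/5 passes to Ragna's descendants per stirpes.
The 3/5 is divided into 5 equal shares of 3/25 among Hakon, Kolbein, Brynja, Gudrun, Njord.
Hakon is living and takes 3/25.
Kolbein predeceased; the 3/25 allotted to Kolbein's branch passes to Kolbein's issue by representation.
Trygve is the sole taker at this level and receives the full 3/25.
Brynja is living and takes 3/25.
Gudrun is living and takes 3/25.
Njord predeceased; the 3/25 allotted to Njord's branch passes to Njord's issue by representation.
The 3/25 is divided into 2 equal shares of 3/50 among Tove, Sindre.
Tove predeceased; the 3/50 allotted to Tove's branch passes to Tove's issue by representation.
The 3/50 is divided into 3 equal shares of 1/50 among Solveig, Oskar, Dagny.
Solveig is living and takes 1/50.
Oskar is living and takes 1/50.
Dagny is living and takes 1/50.
Sindre is living and takes 3/50.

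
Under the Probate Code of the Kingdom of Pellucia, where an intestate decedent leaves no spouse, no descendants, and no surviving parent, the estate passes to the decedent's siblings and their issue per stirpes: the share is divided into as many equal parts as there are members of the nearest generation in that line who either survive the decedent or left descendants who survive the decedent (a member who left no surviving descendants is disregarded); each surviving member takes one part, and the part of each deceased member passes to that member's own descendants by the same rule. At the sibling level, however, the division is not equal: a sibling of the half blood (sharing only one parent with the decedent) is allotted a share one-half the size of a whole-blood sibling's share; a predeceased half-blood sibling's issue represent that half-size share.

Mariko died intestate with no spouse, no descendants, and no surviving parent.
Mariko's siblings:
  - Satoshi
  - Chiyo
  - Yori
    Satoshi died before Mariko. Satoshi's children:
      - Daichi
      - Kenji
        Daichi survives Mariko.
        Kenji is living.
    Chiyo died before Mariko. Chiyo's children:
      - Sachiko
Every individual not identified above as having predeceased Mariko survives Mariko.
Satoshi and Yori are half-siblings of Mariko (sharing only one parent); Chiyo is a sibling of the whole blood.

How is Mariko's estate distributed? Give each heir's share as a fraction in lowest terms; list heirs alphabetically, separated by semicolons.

No spouse, descendants, or parent survives, so the estate passes to Mariko's siblings per stirpes.
Half-blood siblings count for one-half the weight of whole-blood siblings at the initial division.
Dividing 1 in proportion to weights (total weight 2): Satoshi (weight 1/2) → 1/4; Chiyo (weight 1) → 1/2; Yori (weight 1/2) → 1/4.
Satoshi predeceased; the 1/4 allotted to Satoshi's branch passes to Satoshi's issue by representation.
The 1/4 is divided into 2 equal shares of 1/8 among Daichi, Kenji.
Daichi is living and takes 1/8.
Kenji is living and takes 1/8.
Chiyo predeceased; the 1/2 allotted to Chiyo's branch passes to Chiyo's issue by representation.
Sachiko is the sole taker at this level and receives the full 1/2.
Yori is living and takes 1/4.

Daichi 1/8; Kenji 1/8; Sachiko 1/2; Yori 1/4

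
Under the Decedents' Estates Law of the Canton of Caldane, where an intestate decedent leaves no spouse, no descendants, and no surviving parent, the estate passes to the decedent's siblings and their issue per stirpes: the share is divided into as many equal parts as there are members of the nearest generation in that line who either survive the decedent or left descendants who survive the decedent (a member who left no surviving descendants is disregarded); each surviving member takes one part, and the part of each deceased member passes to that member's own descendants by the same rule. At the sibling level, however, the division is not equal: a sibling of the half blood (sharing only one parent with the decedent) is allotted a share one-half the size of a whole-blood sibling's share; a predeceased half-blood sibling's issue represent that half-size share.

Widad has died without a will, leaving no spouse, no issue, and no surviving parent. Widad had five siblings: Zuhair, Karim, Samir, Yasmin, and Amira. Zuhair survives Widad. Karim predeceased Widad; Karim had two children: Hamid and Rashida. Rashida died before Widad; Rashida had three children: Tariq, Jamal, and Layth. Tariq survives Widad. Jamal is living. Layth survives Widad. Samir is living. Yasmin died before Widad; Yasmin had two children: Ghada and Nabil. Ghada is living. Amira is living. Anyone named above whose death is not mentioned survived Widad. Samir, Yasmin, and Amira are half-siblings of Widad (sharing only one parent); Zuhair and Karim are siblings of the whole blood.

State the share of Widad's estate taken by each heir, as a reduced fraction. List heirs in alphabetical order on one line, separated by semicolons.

Amira 1/7; Ghada 1/14; Hamid 1/7; Jamal 1/21; Layth 1/21; Nabil 1/14; Samir 1/7; Tariq 1/21; Zuhair 2/7

No spouse, descendants, or parent survives, so the estate passes to Widad's siblings per stirpes.
Half-blood siblings count for one-half the weight of whole-blood siblings at the initial division.
Dividing 1 in proportion to weights (total weight 7/2): Zuhair (weight 1) → 2/7; Karim (weight 1) → 2/7; Samir (weight 1/2) → 1/7; Yasmin (weight 1/2) → 1/7; Amira (weight 1/2) → 1/7.
Zuhair is living and takes 2/7.
Karim predeceased; the 2/7 allotted to Karim's branch passes to Karim's issue by representation.
The 2/7 is divided into 2 equal shares of 1/7 among Hamid, Rashida.
Hamid is living and takes 1/7.
Rashida predeceased; the 1/7 allotted to Rashida's branch passes to Rashida's issue by representation.
The 1/7 is divided into 3 equal shares of 1/21 among Tariq, Jamal, Layth.
Tariq is living and takes 1/21.
Jamal is living and takes 1/21.
Layth is living and takes 1/21.
Samir is living and takes 1/7.
Yasmin predeceased; the 1/7 allotted to Yasmin's branch passes to Yasmin's issue by representation.
The 1/7 is divided into 2 equal shares of 1/14 among Ghada, Nabil.
Ghada is living and takes 1/14.
Nabil is living and takes 1/14.
Amira is living and takes 1/7.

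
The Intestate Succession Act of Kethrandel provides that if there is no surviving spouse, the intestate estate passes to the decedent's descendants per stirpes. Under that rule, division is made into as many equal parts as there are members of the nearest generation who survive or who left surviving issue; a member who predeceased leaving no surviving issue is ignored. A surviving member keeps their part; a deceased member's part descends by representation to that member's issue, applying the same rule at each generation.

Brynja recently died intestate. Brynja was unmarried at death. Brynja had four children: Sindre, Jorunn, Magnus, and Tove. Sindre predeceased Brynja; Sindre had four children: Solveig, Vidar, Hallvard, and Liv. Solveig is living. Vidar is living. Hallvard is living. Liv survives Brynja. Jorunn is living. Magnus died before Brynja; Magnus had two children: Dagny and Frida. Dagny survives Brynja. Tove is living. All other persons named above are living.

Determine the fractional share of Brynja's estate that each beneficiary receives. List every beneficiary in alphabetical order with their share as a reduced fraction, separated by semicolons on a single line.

There is no surviving spouse, so the entire estate passes to Brynja's descendants per stirpes.
The estate is divided into 4 equal shares of 1/4 among Sindre, Jorunn, Magnus, Tove.
Sindre predeceased; the 1/4 allotted to Sindre's branch passes to Sindre's issue by representation.
The 1/4 is divided into 4 equal shares of 1/16 among Solveig, Vidar, Hallvard, Liv.
Solveig is living and takes 1/16.
Vidar is living and takes 1/16.
Hallvard is living and takes 1/16.
Liv is living and takes 1/16.
Jorunn is living and takes 1/4.
Magnus predeceased; the 1/4 allotted to Magnus's branch passes to Magnus's issue by representation.
The 1/4 is divided into 2 equal shares of 1/8 among Dagny, Frida.
Dagny is living and takes 1/8.
Frida is living and takes 1/8.
Tove is living and takes 1/4.

Dagny 1/8; Frida 1/8; Hallvard 1/16; Jorunn 1/4; Liv 1/16; Solveig 1/16; Tove 1/4; Vidar 1/16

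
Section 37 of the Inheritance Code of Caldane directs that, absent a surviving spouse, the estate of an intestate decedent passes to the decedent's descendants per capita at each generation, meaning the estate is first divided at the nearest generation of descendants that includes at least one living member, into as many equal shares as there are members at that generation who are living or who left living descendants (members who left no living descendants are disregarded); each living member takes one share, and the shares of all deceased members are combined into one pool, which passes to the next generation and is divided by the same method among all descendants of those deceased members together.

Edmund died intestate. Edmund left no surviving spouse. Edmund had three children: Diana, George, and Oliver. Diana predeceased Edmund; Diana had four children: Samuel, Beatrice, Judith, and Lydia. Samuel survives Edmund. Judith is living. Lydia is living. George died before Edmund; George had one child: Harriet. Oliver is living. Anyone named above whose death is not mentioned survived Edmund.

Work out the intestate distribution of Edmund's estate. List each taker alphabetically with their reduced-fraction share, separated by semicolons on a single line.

There is no surviving spouse, so the entire estate passes to Edmund's descendants per capita at each generation.
At generation 1 (Diana, George, Oliver) there are 3 shares of (1)/3 = 1/3 each.
Living: Oliver — each takes 1/3.
Deceased: Diana and George. Their combined 2/3 is pooled and carried to generation 2.
At generation 2 (Samuel, Beatrice, Judith, Lydia, Harriet) there are 5 shares of (2/3)/5 = 2/15 each.
Living: Samuel, Beatrice, Judith, Lydia, and Harriet — each takes 2/15.

Beatrice 2/15; Harriet 2/15; Judith 2/15; Lydia 2/15; Oliver 1/3; Samuel 2/15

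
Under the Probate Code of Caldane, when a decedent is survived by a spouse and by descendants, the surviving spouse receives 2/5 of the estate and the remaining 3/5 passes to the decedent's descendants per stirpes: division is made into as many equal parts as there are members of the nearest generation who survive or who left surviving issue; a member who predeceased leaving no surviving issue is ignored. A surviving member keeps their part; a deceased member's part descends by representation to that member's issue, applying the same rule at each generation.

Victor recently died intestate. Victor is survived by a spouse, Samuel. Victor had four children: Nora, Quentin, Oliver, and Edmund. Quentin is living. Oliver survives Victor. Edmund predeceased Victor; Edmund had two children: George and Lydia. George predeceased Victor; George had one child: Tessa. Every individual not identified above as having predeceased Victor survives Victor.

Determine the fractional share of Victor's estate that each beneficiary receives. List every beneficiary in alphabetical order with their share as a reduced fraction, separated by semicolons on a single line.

Lydia 3/40; Nora 3/20; Oliver 3/20; Quentin 3/20; Samuel 2/5; Tessa 3/40

Samuel, as surviving spouse, takes 2/5.
The remaining 3/5 passes to Victor's descendants per stirpes.
The 3/5 is divided into 4 equal shares of 3/20 among Nora, Quentin, Oliver, Edmund.
Nora is living and takes 3/20.
Quentin is living and takes 3/20.
Oliver is living and takes 3/20.
Edmund predeceased; the 3/20 allotted to Edmund's branch passes to Edmund's issue by representation.
The 3/20 is divided into 2 equal shares of 3/40 among George, Lydia.
George predeceased; the 3/40 allotted to George's branch passes to George's issue by representation.
Tessa is the sole taker at this level and receives the full 3/40.
Lydia is living and takes 3/40.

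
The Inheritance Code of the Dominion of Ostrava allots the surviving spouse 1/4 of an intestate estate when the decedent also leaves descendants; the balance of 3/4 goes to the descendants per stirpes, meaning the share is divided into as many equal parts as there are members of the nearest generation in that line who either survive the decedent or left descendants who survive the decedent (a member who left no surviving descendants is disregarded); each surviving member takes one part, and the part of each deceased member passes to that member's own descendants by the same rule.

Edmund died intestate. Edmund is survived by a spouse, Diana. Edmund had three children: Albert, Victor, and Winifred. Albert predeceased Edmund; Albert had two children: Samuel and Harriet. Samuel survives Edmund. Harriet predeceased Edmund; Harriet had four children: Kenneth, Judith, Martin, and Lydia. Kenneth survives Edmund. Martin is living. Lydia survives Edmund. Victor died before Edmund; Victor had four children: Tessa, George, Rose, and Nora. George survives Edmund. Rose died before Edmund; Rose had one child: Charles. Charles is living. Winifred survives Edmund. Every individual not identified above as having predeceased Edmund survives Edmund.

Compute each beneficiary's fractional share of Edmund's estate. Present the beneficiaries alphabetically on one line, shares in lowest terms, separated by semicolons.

Diana, as surviving spouse, takes 1/4.
The remaining 3/4 passes to Edmund's descendants per stirpes.
The 3/4 is divided into 3 equal shares of 1/4 among Albert, Victor, Winifred.
Albert predeceased; the 1/4 allotted to Albert's branch passes to Albert's issue by representation.
The 1/4 is divided into 2 equal shares of 1/8 among Samuel, Harriet.
Samuel is living and takes 1/8.
Harriet predeceased; the 1/8 allotted to Harriet's branch passes to Harriet's issue by representation.
The 1/8 is divided into 4 equal shares of 1/32 among Kenneth, Judith, Martin, Lydia.
Kenneth is living and takes 1/32.
Judith is living and takes 1/32.
Martin is living and takes 1/32.
Lydia is living and takes 1/32.
Victor predeceased; the 1/4 allotted to Victor's branch passes to Victor's issue by representation.
The 1/4 is divided into 4 equal shares of 1/16 among Tessa, George, Rose, Nora.
Tessa is living and takes 1/16.
George is living and takes 1/16.
Rose predeceased; the 1/16 allotted to Rose's branch passes to Rose's issue by representation.
Charles is the sole taker at this level and receives the full 1/16.
Nora is living and takes 1/16.
Winifred is living and takes 1/4.

Charles 1/16; Diana 1/4; George 1/16; Judith 1/32; Kenneth 1/32; Lydia 1/32; Martin 1/32; Nora 1/16; Samuel 1/8; Tessa 1/16; Winifred 1/4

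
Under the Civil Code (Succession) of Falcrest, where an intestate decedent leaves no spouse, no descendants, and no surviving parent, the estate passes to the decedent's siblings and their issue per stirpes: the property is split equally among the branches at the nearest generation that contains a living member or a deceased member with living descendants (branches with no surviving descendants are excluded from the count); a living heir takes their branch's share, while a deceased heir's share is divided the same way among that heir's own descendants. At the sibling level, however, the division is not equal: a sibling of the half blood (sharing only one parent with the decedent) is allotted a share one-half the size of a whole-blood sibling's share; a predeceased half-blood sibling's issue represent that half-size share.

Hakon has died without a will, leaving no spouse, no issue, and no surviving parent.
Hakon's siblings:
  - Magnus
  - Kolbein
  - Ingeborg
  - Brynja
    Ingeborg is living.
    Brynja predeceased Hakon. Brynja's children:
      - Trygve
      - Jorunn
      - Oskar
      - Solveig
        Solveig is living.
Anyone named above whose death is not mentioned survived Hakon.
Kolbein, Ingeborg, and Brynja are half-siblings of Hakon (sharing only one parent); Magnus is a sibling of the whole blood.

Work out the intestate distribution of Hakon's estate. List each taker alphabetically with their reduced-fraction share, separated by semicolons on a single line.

Ingeborg 1/5; Jorunn 1/20; Kolbein 1/5; Magnus 2/5; Oskar 1/20; Solveig 1/20; Trygve 1/20

No spouse, descendants, or parent survives, so the estate passes to Hakon's siblings per stirpes.
Half-blood siblings count for one-half the weight of whole-blood siblings at the initial division.
Dividing 1 in proportion to weights (total weight 5/2): Magnus (weight 1) → 2/5; Kolbein (weight 1/2) → 1/5; Ingeborg (weight 1/2) → 1/5; Brynja (weight 1/2) → 1/5.
Magnus is living and takes 2/5.
Kolbein is living and takes 1/5.
Ingeborg is living and takes 1/5.
Brynja predeceased; the 1/5 allotted to Brynja's branch passes to Brynja's issue by representation.
The 1/5 is divided into 4 equal shares of 1/20 among Trygve, Jorunn, Oskar, Solveig.
Trygve is living and takes 1/20.
Jorunn is living and takes 1/20.
Oskar is living and takes 1/20.
Solveig is living and takes 1/20.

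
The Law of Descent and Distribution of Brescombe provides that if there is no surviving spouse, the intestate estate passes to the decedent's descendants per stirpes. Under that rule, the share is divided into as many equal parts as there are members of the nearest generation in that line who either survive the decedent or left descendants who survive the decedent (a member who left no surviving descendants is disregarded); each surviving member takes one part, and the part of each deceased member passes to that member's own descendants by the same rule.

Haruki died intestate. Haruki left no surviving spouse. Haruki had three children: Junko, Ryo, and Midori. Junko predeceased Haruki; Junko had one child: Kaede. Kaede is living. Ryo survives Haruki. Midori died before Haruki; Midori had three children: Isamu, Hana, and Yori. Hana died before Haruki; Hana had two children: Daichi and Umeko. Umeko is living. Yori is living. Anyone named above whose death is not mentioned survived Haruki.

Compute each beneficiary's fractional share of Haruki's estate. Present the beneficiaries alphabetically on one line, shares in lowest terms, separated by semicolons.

Daichi 1/18; Isamu 1/9; Kaede 1/3; Ryo 1/3; Umeko 1/18; Yori 1/9

There is no surviving spouse, so the entire estate passes to Haruki's descendants per stirpes.
The estate is divided into 3 equal shares of 1/3 among Junko, Ryo, Midori.
Junko predeceased; the 1/3 allotted to Junko's branch passes to Junko's issue by representation.
Kaede is the sole taker at this level and receives the full 1/3.
Ryo is living and takes 1/3.
Midori predeceased; the 1/3 allotted to Midori's branch passes to Midori's issue by representation.
The 1/3 is divided into 3 equal shares of 1/9 among Isamu, Hana, Yori.
Isamu is living and takes 1/9.
Hana predeceased; the 1/9 allotted to Hana's branch passes to Hana's issue by representation.
The 1/9 is divided into 2 equal shares of 1/18 among Daichi, Umeko.
Daichi is living and takes 1/18.
Umeko is living and takes 1/18.
Yori is living and takes 1/9.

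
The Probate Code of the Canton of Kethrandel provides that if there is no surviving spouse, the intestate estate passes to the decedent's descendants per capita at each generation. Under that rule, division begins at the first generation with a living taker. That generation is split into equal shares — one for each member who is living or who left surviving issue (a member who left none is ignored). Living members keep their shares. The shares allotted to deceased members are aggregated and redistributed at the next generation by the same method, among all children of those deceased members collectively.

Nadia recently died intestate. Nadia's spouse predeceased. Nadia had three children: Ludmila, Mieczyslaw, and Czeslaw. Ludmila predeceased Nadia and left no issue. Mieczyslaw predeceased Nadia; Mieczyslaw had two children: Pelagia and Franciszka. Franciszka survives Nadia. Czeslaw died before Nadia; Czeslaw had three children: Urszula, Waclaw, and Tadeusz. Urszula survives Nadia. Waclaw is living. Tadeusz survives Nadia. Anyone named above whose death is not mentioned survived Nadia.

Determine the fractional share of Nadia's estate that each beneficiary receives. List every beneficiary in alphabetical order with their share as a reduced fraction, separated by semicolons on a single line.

Franciszka 1/5; Pelagia 1/5; Tadeusz 1/5; Urszula 1/5; Waclaw 1/5

There is no surviving spouse, so the entire estate passes to Nadia's descendants per capita at each generation.
No one at generation 1 (Mieczyslaw, Czeslaw) is living; moving to the next generation.
At generation 2 (Pelagia, Franciszka, Urszula, Waclaw, Tadeusz) there are 5 shares of (1)/5 = 1/5 each.
Living: Pelagia, Franciszka, Urszula, Waclaw, and Tadeusz — each takes 1/5.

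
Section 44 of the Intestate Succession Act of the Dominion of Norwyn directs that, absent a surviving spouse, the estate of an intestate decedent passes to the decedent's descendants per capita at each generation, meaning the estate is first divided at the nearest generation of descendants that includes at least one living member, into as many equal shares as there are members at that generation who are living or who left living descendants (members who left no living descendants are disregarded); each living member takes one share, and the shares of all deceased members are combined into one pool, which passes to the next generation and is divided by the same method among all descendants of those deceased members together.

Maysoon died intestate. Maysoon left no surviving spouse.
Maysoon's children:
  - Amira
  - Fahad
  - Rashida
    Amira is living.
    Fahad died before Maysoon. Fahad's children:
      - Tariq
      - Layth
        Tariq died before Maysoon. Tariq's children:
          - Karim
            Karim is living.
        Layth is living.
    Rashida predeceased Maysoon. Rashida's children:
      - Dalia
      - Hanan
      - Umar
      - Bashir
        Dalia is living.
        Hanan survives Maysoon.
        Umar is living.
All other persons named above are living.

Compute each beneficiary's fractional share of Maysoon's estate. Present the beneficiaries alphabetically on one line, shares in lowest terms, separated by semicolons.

Amira 1/3; Bashir 1/9; Dalia 1/9; Hanan 1/9; Karim 1/9; Layth 1/9; Umar 1/9

There is no surviving spouse, so the entire estate passes to Maysoon's descendants per capita at each generation.
At generation 1 (Amira, Fahad, Rashida) there are 3 shares of (1)/3 = 1/3 each.
Living: Amira — each takes 1/3.
Deceased: Fahad and Rashida. Their combined 2/3 is pooled and carried to generation 2.
At generation 2 (Tariq, Layth, Dalia, Hanan, Umar, Bashir) there are 6 shares of (2/3)/6 = 1/9 each.
Living: Layth, Dalia, Hanan, Umar, and Bashir — each takes 1/9.
Deceased: Tariq. That 1/9 share is carried to generation 3.
At generation 3 (Karim) there are 1 shares of (1/9)/1 = 1/9 each.
Living: Karim — each takes 1/9.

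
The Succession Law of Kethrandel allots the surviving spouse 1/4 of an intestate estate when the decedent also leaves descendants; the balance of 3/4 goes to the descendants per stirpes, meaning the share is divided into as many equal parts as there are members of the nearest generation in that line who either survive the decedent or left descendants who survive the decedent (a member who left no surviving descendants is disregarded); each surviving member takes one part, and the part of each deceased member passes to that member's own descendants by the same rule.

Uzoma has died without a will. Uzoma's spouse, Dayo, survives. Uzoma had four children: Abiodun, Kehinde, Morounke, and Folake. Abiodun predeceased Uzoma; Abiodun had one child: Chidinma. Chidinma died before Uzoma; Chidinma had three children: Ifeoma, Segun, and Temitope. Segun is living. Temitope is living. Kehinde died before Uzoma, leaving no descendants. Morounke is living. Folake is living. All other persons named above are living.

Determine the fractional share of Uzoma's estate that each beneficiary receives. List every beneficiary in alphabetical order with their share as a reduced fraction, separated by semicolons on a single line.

Dayo, as surviving spouse, takes 1/4.
The remaining 3/4 passes to Uzoma's descendants per stirpes.
Kehinde left no surviving issue, so that branch lapses and is disregarded.
The 3/4 is divided into 3 equal shares of 1/4 among Abiodun, Morounke, Folake.
Abiodun predeceased; the 1/4 allotted to Abiodun's branch passes to Abiodun's issue by representation.
Chidinma's line is the sole branch at this level, so the full 1/4 passes to Chidinma's issue by representation.
The 1/4 is divided into 3 equal shares of 1/12 among Ifeoma, Segun, Temitope.
Ifeoma is living and takes 1/12.
Segun is living and takes 1/12.
Temitope is living and takes 1/12.
Morounke is living and takes 1/4.
Folake is living and takes 1/4.

Dayo 1/4; Folake 1/4; Ifeoma 1/12; Morounke 1/4; Segun 1/12; Temitope 1/12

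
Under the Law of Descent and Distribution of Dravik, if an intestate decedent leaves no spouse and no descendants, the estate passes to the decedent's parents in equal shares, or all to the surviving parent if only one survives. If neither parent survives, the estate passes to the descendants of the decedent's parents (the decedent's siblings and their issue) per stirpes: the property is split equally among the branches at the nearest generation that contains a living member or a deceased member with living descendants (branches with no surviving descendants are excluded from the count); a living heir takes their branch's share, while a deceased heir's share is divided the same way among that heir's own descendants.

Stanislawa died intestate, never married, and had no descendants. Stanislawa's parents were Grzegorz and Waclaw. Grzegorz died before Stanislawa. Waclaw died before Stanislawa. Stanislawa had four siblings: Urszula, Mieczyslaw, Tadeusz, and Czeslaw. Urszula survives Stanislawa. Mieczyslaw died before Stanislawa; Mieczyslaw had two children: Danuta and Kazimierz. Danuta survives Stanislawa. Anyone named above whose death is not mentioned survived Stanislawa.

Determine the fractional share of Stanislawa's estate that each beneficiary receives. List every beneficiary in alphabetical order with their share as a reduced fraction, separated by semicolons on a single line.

Czeslaw 1/4; Danuta 1/8; Kazimierz 1/8; Tadeusz 1/4; Urszula 1/4

Neither parent survives and there are no descendants, so the estate passes to Stanislawa's siblings and their issue per stirpes.
The estate is divided into 4 equal shares of 1/4 among Urszula, Mieczyslaw, Tadeusz, Czeslaw.
Urszula is living and takes 1/4.
Mieczyslaw predeceased; the 1/4 allotted to Mieczyslaw's branch passes to Mieczyslaw's issue by representation.
The 1/4 is divided into 2 equal shares of 1/8 among Danuta, Kazimierz.
Danuta is living and takes 1/8.
Kazimierz is living and takes 1/8.
Tadeusz is living and takes 1/4.
Czeslaw is living and takes 1/4.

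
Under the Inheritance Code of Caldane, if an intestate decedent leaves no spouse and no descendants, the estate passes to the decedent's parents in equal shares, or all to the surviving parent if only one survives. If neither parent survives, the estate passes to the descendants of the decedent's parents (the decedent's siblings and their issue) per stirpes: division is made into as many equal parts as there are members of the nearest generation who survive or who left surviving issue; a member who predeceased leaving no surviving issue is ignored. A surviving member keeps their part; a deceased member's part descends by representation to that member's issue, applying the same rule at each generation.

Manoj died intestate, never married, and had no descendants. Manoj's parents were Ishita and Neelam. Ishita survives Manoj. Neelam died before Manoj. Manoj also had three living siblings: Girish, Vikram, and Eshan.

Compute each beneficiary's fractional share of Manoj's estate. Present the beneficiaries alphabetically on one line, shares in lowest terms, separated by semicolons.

Ishita 1

Only one parent, Ishita, survives, so Ishita takes the entire estate. The siblings take nothing because a surviving parent has priority.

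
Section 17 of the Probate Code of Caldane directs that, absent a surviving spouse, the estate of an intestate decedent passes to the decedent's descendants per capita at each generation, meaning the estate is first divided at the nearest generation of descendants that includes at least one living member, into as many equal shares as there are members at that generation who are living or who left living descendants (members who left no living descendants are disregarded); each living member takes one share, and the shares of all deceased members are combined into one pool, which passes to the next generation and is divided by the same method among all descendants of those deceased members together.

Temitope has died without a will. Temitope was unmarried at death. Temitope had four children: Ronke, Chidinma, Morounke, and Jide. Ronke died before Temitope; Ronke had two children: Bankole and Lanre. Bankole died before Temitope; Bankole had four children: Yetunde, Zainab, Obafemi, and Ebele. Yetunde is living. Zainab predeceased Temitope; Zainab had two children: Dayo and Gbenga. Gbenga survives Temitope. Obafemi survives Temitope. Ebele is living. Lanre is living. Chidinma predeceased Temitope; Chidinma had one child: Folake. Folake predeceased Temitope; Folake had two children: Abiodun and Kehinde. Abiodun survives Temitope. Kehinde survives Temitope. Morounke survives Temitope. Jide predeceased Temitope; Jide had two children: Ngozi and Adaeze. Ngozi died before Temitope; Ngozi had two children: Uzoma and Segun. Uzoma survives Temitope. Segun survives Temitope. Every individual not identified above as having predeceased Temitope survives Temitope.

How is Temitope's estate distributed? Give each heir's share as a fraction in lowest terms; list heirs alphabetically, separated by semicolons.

There is no surviving spouse, so the entire estate passes to Temitope's descendants per capita at each generation.
At generation 1 (Ronke, Chidinma, Morounke, Jide) there are 4 shares of (1)/4 = 1/4 each.
Living: Morounke — each takes 1/4.
Deceased: Ronke, Chidinma, and Jide. Their combined 3/4 is pooled and carried to generation 2.
At generation 2 (Bankole, Lanre, Folake, Ngozi, Adaeze) there are 5 shares of (3/4)/5 = 3/20 each.
Living: Lanre and Adaeze — each takes 3/20.
Deceased: Bankole, Folake, and Ngozi. Their combined 9/20 is pooled and carried to generation 3.
At generation 3 (Yetunde, Zainab, Obafemi, Ebele, Abiodun, Kehinde, Uzoma, Segun) there are 8 shares of (9/20)/8 = 9/160 each.
Living: Yetunde, Obafemi, Ebele, Abiodun, Kehinde, Uzoma, and Segun — each takes 9/160.
Deceased: Zainab. That 9/160 share is carried to generation 4.
At generation 4 (Dayo, Gbenga) there are 2 shares of (9/160)/2 = 9/320 each.
Living: Dayo and Gbenga — each takes 9/320.

Abiodun 9/160; Adaeze 3/20; Dayo 9/320; Ebele 9/160; Gbenga 9/320; Kehinde 9/160; Lanre 3/20; Morounke 1/4; Obafemi 9/160; Segun 9/160; Uzoma 9/160; Yetunde 9/160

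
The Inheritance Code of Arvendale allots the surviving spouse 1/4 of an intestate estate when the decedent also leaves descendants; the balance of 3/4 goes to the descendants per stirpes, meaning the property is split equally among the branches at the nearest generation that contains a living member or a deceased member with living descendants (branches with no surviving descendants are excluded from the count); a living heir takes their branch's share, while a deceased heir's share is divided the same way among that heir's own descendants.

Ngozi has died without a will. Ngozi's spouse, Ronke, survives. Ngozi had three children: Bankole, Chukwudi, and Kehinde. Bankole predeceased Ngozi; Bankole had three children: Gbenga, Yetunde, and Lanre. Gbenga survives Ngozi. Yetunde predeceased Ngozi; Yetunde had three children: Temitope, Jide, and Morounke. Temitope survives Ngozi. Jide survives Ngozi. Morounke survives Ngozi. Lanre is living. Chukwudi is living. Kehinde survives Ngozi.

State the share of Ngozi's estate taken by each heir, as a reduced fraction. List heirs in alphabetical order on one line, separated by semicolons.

Ronke, as surviving spouse, takes 1/4.
The remaining 3/4 passes to Ngozi's descendants per stirpes.
The 3/4 is divided into 3 equal shares of 1/4 among Bankole, Chukwudi, Kehinde.
Bankole predeceased; the 1/4 allotted to Bankole's branch passes to Bankole's issue by representation.
The 1/4 is divided into 3 equal shares of 1/12 among Gbenga, Yetunde, Lanre.
Gbenga is living and takes 1/12.
Yetunde predeceased; the 1/12 allotted to Yetunde's branch passes to Yetunde's issue by representation.
The 1/12 is divided into 3 equal shares of 1/36 among Temitope, Jide, Morounke.
Temitope is living and takes 1/36.
Jide is living and takes 1/36.
Morounke is living and takes 1/36.
Lanre is living and takes 1/12.
Chukwudi is living and takes 1/4.
Kehinde is living and takes 1/4.

Chukwudi 1/4; Gbenga 1/12; Jide 1/36; Kehinde 1/4; Lanre 1/12; Morounke 1/36; Ronke 1/4; Temitope 1/36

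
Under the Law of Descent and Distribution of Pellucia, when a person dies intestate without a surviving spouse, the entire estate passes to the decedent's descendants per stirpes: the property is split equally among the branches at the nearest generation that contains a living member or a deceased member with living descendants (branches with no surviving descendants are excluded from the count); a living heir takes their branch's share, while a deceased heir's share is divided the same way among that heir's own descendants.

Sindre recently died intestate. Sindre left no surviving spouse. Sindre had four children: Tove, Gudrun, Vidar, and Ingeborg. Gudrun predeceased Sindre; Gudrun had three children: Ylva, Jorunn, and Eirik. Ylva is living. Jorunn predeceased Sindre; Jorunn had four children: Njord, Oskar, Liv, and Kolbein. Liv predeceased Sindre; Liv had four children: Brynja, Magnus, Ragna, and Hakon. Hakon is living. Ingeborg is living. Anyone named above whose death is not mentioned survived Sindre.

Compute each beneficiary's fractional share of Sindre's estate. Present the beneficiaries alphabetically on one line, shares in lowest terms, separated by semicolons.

There is no surviving spouse, so the entire estate passes to Sindre's descendants per stirpes.
The estate is divided into 4 equal shares of 1/4 among Tove, Gudrun, Vidar, Ingeborg.
Tove is living and takes 1/4.
Gudrun predeceased; the 1/4 allotted to Gudrun's branch passes to Gudrun's issue by representation.
The 1/4 is divided into 3 equal shares of 1/12 among Ylva, Jorunn, Eirik.
Ylva is living and takes 1/12.
Jorunn predeceased; the 1/12 allotted to Jorunn's branch passes to Jorunn's issue by representation.
The 1/12 is divided into 4 equal shares of 1/48 among Njord, Oskar, Liv, Kolbein.
Njord is living and takes 1/48.
Oskar is living and takes 1/48.
Liv predeceased; the 1/48 allotted to Liv's branch passes to Liv's issue by representation.
The 1/48 is divided into 4 equal shares of 1/192 among Brynja, Magnus, Ragna, Hakon.
Brynja is living and takes 1/192.
Magnus is living and takes 1/192.
Ragna is living and takes 1/192.
Hakon is living and takes 1/192.
Kolbein is living and takes 1/48.
Eirik is living and takes 1/12.
Vidar is living and takes 1/4.
Ingeborg is living and takes 1/4.

Brynja 1/192; Eirik 1/12; Hakon 1/192; Ingeborg 1/4; Kolbein 1/48; Magnus 1/192; Njord 1/48; Oskar 1/48; Ragna 1/192; Tove 1/4; Vidar 1/4; Ylva 1/12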